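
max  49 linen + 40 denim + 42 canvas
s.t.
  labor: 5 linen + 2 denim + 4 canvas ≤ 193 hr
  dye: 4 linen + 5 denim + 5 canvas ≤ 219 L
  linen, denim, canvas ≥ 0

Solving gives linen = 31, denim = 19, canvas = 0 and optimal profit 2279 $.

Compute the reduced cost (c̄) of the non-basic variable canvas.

-8

At the optimum: labor uses 193 of 193 (binding); dye uses 219 of 219 (binding).
Dual feasibility on the basic columns requires 5·y_labor + 4·y_dye = 49, 2·y_labor + 5·y_dye = 40.
This yields shadow prices y_labor = 5, y_dye = 6.
Reduced cost of canvas: c₃ − yᵀa₃ = 42 − (5·4 + 6·5) = 42 − 50 = -8.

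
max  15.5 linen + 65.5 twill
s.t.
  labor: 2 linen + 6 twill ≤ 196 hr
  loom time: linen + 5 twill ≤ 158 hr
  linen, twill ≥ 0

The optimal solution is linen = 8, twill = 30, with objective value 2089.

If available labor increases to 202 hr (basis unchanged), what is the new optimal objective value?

2107

Both labor and loom time are binding at x*.
The binding rows give the dual system: 2·y_labor + 1·y_loom time = 15.5 and 6·y_labor + 5·y_loom time = 65.5.
→ y_labor = 3 and y_loom time = 9.5.
Δz = y_labor·Δb = 3 × (6) = 18, so new z* = 2089 + 18 = 2107.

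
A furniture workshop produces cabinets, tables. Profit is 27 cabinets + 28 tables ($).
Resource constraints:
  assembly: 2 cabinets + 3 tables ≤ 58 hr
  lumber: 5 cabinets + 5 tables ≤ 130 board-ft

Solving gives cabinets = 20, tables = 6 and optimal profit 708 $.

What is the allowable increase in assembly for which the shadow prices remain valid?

Binding constraints: assembly, lumber. The basis is B = [[2,3],[5,5]] with det -5.
Per unit increase in assembly, x* moves by d = (-1, 1).
The basis stays optimal until cabinets reaches 0; allowable increase = 20 hr.

20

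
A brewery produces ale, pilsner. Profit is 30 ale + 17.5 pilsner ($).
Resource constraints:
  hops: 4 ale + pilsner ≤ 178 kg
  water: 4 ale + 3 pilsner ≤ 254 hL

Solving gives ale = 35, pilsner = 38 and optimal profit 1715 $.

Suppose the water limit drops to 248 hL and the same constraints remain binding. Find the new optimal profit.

1685

At the optimum: hops uses 178 of 178 (binding); water uses 254 of 254 (binding).
Dual feasibility on the basic columns requires 4·y_hops + 4·y_water = 30, 1·y_hops + 3·y_water = 17.5.
→ y_hops = 2.5 and y_water = 5.
Δz = y_water·Δb = 5 × (-6) = -30, so new z* = 1715 − 30 = 1685.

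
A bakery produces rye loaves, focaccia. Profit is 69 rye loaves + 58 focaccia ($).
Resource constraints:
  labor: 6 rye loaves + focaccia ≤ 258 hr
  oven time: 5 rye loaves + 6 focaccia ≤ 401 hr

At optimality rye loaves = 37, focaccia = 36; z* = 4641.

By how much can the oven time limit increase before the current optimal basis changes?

Binding constraints: labor, oven time. The basis is B = [[6,1],[5,6]] with det 31.
Per unit increase in oven time, x* moves by d = (-0.0323, 0.1935).
The basis stays optimal until rye loaves reaches 0; allowable increase = 1147 hr.

1147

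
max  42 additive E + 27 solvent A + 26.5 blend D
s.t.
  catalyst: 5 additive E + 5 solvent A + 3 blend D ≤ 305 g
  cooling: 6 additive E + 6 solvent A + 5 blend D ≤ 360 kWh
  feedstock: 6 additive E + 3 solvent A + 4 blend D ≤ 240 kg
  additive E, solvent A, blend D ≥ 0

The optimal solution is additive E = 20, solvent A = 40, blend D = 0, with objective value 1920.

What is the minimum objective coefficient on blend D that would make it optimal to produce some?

30

Check each constraint at x*: catalyst 300/305 (slack 5); cooling 360/360 (tight); feedstock 240/240 (tight).
By complementary slackness, y = 0 for the non-binding constraint.
Dual feasibility on the basic columns requires 6·y_cooling + 6·y_feedstock = 42, 6·y_cooling + 3·y_feedstock = 27.
→ y_cooling = 2 and y_feedstock = 5.
blend D enters the basis when its profit ≥ yᵀa₃ = 2·5 + 5·4 = 30.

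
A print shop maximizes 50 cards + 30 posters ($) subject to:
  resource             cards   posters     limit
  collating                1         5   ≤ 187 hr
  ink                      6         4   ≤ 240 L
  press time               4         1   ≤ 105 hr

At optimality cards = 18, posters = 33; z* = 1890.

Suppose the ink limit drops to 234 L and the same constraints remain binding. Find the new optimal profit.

At the optimum: collating uses 183 of 187 (slack = 4); ink uses 240 of 240 (binding); press time uses 105 of 105 (binding).
Since collating is not tight, its dual is 0.
Dual feasibility on the basic columns requires 6·y_ink + 4·y_press time = 50, 4·y_ink + 1·y_press time = 30.
Solving: y_ink = 7, y_press time = 2.
Δz = y_ink·Δb = 7 × (-6) = -42, so new z* = 1890 − 42 = 1848.

1848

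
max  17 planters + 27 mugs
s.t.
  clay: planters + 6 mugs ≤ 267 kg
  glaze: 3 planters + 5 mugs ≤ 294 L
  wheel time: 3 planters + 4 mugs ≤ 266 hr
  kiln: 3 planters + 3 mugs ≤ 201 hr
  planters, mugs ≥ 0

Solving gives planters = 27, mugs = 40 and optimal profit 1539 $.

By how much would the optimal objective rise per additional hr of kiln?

5

Check each constraint at x*: clay 267/267 (tight); glaze 281/294 (slack 13); wheel time 241/266 (slack 25); kiln 201/201 (tight).
Slack constraints have shadow price 0 (complementary slackness).
Dual feasibility on the basic columns requires 1·y_clay + 3·y_kiln = 17, 6·y_clay + 3·y_kiln = 27.
Solving: y_clay = 2, y_kiln = 5.
Shadow price of kiln = 5.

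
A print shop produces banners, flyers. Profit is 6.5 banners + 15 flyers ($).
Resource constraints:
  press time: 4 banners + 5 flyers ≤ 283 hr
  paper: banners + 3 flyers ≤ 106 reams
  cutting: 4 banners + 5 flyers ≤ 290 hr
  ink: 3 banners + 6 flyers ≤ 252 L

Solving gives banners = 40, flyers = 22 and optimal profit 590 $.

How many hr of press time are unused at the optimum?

13

press time used = 4·40 + 5·22 = 270; slack = 283 − 270 = 13.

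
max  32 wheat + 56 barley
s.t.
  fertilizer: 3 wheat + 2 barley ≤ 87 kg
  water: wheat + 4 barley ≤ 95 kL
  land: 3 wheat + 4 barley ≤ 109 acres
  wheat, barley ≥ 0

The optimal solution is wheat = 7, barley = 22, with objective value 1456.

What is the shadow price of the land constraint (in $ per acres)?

9

Check each constraint at x*: fertilizer 65/87 (slack 22); water 95/95 (tight); land 109/109 (tight).
By complementary slackness, y = 0 for the non-binding constraint.
From A_Bᵀ y = c: 1·y_water + 3·y_land = 32; 4·y_water + 4·y_land = 56.
→ y_water = 5 and y_land = 9.
Shadow price of land = 9.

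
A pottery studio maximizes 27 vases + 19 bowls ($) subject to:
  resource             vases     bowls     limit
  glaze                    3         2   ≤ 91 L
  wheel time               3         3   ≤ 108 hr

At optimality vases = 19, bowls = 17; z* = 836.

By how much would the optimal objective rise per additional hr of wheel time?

At the optimum: glaze uses 91 of 91 (binding); wheel time uses 108 of 108 (binding).
From A_Bᵀ y = c: 3·y_glaze + 3·y_wheel time = 27; 2·y_glaze + 3·y_wheel time = 19.
→ y_glaze = 8 and y_wheel time = 1.
Shadow price of wheel time = 1.

1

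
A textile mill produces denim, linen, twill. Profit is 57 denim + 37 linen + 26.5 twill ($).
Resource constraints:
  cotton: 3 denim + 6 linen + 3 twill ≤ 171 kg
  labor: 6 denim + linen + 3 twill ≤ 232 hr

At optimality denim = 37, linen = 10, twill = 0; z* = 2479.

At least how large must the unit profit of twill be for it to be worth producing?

Both cotton and labor are binding at x*.
From A_Bᵀ y = c: 3·y_cotton + 6·y_labor = 57; 6·y_cotton + 1·y_labor = 37.
→ y_cotton = 5 and y_labor = 7.
twill enters the basis when its profit ≥ yᵀa₃ = 5·3 + 7·3 = 36.

36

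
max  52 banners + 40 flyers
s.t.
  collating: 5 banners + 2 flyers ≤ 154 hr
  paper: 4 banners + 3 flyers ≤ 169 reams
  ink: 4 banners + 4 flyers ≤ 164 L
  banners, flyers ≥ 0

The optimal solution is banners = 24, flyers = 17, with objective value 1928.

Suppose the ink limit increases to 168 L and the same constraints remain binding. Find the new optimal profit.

Binding: collating and ink. Non-binding: paper (22 unused).
Slack constraints have shadow price 0 (complementary slackness).
The binding rows give the dual system: 5·y_collating + 4·y_ink = 52 and 2·y_collating + 4·y_ink = 40.
Solving: y_collating = 4, y_ink = 8.
Δz = y_ink·Δb = 8 × (4) = 32, so new z* = 1928 + 32 = 1960.

1960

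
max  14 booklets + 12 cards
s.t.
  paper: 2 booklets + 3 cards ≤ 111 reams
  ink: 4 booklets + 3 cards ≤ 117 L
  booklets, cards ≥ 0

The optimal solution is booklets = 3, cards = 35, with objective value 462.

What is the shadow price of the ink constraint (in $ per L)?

Both paper and ink are binding at x*.
Dual feasibility on the basic columns requires 2·y_paper + 4·y_ink = 14, 3·y_paper + 3·y_ink = 12.
→ y_paper = 1 and y_ink = 3.
Shadow price of ink = 3.

3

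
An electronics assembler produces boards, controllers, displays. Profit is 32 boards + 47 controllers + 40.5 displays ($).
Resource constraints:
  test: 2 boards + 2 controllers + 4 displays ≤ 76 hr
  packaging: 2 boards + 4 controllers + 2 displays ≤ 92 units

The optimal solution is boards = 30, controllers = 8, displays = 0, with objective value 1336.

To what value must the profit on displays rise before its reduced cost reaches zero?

49

Check each constraint at x*: test 76/76 (tight); packaging 92/92 (tight).
The binding rows give the dual system: 2·y_test + 2·y_packaging = 32 and 2·y_test + 4·y_packaging = 47.
This yields shadow prices y_test = 8.5, y_packaging = 7.5.
displays enters the basis when its profit ≥ yᵀa₃ = 8.5·4 + 7.5·2 = 49.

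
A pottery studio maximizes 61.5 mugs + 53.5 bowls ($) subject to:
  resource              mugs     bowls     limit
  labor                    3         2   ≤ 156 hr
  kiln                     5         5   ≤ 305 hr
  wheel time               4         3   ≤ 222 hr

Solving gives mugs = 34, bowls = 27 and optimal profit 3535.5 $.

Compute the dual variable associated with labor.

At the optimum: labor uses 156 of 156 (binding); kiln uses 305 of 305 (binding); wheel time uses 217 of 222 (slack = 5).
Since wheel time is not tight, its dual is 0.
From A_Bᵀ y = c: 3·y_labor + 5·y_kiln = 61.5; 2·y_labor + 5·y_kiln = 53.5.
→ y_labor = 8 and y_kiln = 7.5.
Shadow price of labor = 8.

8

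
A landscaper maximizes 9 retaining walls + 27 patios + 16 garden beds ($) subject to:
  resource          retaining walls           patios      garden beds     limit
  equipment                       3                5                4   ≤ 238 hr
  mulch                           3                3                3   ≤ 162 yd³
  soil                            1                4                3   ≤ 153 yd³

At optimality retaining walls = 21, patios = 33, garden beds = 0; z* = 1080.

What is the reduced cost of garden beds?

Binding: mulch and soil. Non-binding: equipment (10 unused).
By complementary slackness, y = 0 for the non-binding constraint.
The binding rows give the dual system: 3·y_mulch + 1·y_soil = 9 and 3·y_mulch + 4·y_soil = 27.
This yields shadow prices y_mulch = 1, y_soil = 6.
Reduced cost of garden beds: c₃ − yᵀa₃ = 16 − (1·3 + 6·3) = 16 − 21 = -5.

-5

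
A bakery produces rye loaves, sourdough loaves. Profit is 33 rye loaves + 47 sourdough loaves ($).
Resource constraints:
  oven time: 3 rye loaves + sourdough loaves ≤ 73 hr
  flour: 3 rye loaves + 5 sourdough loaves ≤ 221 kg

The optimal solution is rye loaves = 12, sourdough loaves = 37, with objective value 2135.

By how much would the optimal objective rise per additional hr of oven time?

2

At the optimum: oven time uses 73 of 73 (binding); flour uses 221 of 221 (binding).
From A_Bᵀ y = c: 3·y_oven time + 3·y_flour = 33; 1·y_oven time + 5·y_flour = 47.
Solving: y_oven time = 2, y_flour = 9.
Shadow price of oven time = 2.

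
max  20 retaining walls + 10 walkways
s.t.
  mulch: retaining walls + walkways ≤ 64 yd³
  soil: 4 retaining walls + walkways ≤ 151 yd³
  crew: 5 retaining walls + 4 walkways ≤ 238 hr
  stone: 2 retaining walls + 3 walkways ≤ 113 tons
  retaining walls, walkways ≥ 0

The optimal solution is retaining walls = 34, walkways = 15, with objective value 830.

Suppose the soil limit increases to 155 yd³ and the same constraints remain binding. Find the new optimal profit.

846

Binding: soil and stone. Non-binding: mulch (15 unused), crew (8 unused).
Slack constraints have shadow price 0 (complementary slackness).
From A_Bᵀ y = c: 4·y_soil + 2·y_stone = 20; 1·y_soil + 3·y_stone = 10.
This yields shadow prices y_soil = 4, y_stone = 2.
Δz = y_soil·Δb = 4 × (4) = 16, so new z* = 830 + 16 = 846.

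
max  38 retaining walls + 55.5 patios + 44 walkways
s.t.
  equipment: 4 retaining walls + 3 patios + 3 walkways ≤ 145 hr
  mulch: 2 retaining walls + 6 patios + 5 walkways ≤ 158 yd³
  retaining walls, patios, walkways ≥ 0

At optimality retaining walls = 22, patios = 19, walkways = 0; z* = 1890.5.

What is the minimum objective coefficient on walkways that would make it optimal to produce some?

Both equipment and mulch are binding at x*.
Dual feasibility on the basic columns requires 4·y_equipment + 2·y_mulch = 38, 3·y_equipment + 6·y_mulch = 55.5.
→ y_equipment = 6.5 and y_mulch = 6.
walkways enters the basis when its profit ≥ yᵀa₃ = 6.5·3 + 6·5 = 49.5.

49.5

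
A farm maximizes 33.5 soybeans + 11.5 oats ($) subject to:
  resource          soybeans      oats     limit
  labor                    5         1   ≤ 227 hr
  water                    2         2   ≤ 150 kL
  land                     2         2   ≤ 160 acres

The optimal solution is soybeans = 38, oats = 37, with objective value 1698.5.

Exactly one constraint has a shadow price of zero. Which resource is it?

labor: 227/227 (binding)
water: 150/150 (binding)
land: 150/160 (slack 10)
By complementary slackness, a constraint with positive slack has shadow price 0 → land.

land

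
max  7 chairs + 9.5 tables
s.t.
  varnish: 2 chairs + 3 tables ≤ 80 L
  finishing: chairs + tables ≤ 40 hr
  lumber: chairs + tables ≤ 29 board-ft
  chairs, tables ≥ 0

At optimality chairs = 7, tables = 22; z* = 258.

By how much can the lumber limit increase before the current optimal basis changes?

Binding constraints: varnish, lumber. The basis is B = [[2,3],[1,1]] with det -1.
Per unit increase in lumber, x* moves by d = (3, -2).
The basis stays optimal until tables reaches 0; allowable increase = 11 board-ft.

11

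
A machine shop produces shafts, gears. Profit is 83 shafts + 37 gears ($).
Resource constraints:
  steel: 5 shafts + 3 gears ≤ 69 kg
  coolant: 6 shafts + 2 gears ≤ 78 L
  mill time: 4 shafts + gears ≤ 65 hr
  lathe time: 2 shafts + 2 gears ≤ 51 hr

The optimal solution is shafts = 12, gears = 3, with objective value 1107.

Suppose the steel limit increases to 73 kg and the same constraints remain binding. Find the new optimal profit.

1135

Check each constraint at x*: steel 69/69 (tight); coolant 78/78 (tight); mill time 51/65 (slack 14); lathe time 30/51 (slack 21).
By complementary slackness, y = 0 for the non-binding constraints.
The binding rows give the dual system: 5·y_steel + 6·y_coolant = 83 and 3·y_steel + 2·y_coolant = 37.
→ y_steel = 7 and y_coolant = 8.
Δz = y_steel·Δb = 7 × (4) = 28, so new z* = 1107 + 28 = 1135.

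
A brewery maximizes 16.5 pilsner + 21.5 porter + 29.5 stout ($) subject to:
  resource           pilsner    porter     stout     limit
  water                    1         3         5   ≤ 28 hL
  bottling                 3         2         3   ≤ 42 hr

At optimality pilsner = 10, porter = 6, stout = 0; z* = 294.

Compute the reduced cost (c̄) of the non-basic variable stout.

-5

At the optimum: water uses 28 of 28 (binding); bottling uses 42 of 42 (binding).
The binding rows give the dual system: 1·y_water + 3·y_bottling = 16.5 and 3·y_water + 2·y_bottling = 21.5.
Solving: y_water = 4.5, y_bottling = 4.
Reduced cost of stout: c₃ − yᵀa₃ = 29.5 − (4.5·5 + 4·3) = 29.5 − 34.5 = -5.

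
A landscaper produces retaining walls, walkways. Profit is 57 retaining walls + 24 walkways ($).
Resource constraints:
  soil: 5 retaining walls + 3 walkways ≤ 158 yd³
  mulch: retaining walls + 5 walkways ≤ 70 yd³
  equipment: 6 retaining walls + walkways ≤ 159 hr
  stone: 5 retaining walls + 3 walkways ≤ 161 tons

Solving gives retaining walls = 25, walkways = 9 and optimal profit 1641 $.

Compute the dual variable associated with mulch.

3

At the optimum: soil uses 152 of 158 (slack = 6); mulch uses 70 of 70 (binding); equipment uses 159 of 159 (binding); stone uses 152 of 161 (slack = 9).
Slack constraints have shadow price 0 (complementary slackness).
The binding rows give the dual system: 1·y_mulch + 6·y_equipment = 57 and 5·y_mulch + 1·y_equipment = 24.
→ y_mulch = 3 and y_equipment = 9.
Shadow price of mulch = 3.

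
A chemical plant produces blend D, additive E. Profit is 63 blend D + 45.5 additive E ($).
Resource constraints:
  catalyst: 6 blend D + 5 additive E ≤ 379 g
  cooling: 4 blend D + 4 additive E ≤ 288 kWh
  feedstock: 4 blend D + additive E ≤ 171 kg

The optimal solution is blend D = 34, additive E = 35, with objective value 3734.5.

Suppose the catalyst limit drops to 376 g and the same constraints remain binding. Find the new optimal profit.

3709

At the optimum: catalyst uses 379 of 379 (binding); cooling uses 276 of 288 (slack = 12); feedstock uses 171 of 171 (binding).
Since cooling is not tight, its dual is 0.
The binding rows give the dual system: 6·y_catalyst + 4·y_feedstock = 63 and 5·y_catalyst + 1·y_feedstock = 45.5.
This yields shadow prices y_catalyst = 8.5, y_feedstock = 3.
Δz = y_catalyst·Δb = 8.5 × (-3) = -25.5, so new z* = 3734.5 − 25.5 = 3709.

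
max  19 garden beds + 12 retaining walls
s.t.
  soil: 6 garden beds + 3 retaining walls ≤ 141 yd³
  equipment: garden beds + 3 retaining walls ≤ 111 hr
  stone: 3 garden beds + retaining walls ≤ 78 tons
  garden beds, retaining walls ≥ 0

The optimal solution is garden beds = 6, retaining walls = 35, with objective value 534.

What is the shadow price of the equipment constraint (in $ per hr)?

At the optimum: soil uses 141 of 141 (binding); equipment uses 111 of 111 (binding); stone uses 53 of 78 (slack = 25).
Slack constraints have shadow price 0 (complementary slackness).
From A_Bᵀ y = c: 6·y_soil + 1·y_equipment = 19; 3·y_soil + 3·y_equipment = 12.
This yields shadow prices y_soil = 3, y_equipment = 1.
Shadow price of equipment = 1.

1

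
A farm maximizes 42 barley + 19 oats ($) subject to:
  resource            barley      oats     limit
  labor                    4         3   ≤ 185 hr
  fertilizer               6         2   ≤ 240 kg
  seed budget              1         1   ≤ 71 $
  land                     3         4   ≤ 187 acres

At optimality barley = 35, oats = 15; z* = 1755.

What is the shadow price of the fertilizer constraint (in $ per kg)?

5

At the optimum: labor uses 185 of 185 (binding); fertilizer uses 240 of 240 (binding); seed budget uses 50 of 71 (slack = 21); land uses 165 of 187 (slack = 22).
By complementary slackness, y = 0 for the non-binding constraints.
Dual feasibility on the basic columns requires 4·y_labor + 6·y_fertilizer = 42, 3·y_labor + 2·y_fertilizer = 19.
This yields shadow prices y_labor = 3, y_fertilizer = 5.
Shadow price of fertilizer = 5.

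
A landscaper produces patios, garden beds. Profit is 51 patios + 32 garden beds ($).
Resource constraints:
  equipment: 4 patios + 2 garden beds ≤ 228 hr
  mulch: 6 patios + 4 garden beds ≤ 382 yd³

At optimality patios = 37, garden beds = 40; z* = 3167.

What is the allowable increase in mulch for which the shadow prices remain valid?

Binding constraints: equipment, mulch. The basis is B = [[4,2],[6,4]] with det 4.
Per unit increase in mulch, x* moves by d = (-0.5, 1).
The basis stays optimal until patios reaches 0; allowable increase = 74 yd³.

74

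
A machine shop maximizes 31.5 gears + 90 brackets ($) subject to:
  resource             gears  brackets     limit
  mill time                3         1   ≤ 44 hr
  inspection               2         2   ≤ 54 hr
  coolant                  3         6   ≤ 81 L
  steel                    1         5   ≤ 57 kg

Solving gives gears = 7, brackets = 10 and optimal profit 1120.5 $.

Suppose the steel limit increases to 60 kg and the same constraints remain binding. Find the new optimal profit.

Check each constraint at x*: mill time 31/44 (slack 13); inspection 34/54 (slack 20); coolant 81/81 (tight); steel 57/57 (tight).
Since mill time, inspection are not tight, their duals are 0.
The binding rows give the dual system: 3·y_coolant + 1·y_steel = 31.5 and 6·y_coolant + 5·y_steel = 90.
This yields shadow prices y_coolant = 7.5, y_steel = 9.
Δz = y_steel·Δb = 9 × (3) = 27, so new z* = 1120.5 + 27 = 1147.5.

1147.5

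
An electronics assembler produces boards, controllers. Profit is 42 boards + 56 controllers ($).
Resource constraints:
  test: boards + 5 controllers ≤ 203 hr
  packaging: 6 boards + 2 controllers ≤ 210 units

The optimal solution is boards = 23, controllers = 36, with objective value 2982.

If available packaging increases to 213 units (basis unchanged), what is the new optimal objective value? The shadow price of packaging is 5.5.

2998.5

Δb = 3, so new z* = 2982 + (5.5)·(3) = 2982 + 16.5 = 2998.5.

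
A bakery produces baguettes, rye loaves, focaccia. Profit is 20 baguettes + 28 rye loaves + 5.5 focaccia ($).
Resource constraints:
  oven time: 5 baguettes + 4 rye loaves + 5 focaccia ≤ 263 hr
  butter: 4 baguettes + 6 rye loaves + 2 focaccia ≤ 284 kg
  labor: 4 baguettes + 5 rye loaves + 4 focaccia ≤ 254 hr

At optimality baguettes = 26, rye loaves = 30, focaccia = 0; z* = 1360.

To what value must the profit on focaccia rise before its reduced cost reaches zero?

At the optimum: oven time uses 250 of 263 (slack = 13); butter uses 284 of 284 (binding); labor uses 254 of 254 (binding).
Slack constraints have shadow price 0 (complementary slackness).
The binding rows give the dual system: 4·y_butter + 4·y_labor = 20 and 6·y_butter + 5·y_labor = 28.
→ y_butter = 3 and y_labor = 2.
focaccia enters the basis when its profit ≥ yᵀa₃ = 3·2 + 2·4 = 14.

14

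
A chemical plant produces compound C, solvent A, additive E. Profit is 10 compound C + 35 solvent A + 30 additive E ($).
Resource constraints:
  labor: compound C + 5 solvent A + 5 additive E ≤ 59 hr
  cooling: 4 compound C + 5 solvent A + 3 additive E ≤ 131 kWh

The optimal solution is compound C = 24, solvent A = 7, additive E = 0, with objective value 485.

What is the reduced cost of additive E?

Check each constraint at x*: labor 59/59 (tight); cooling 131/131 (tight).
From A_Bᵀ y = c: 1·y_labor + 4·y_cooling = 10; 5·y_labor + 5·y_cooling = 35.
→ y_labor = 6 and y_cooling = 1.
Reduced cost of additive E: c₃ − yᵀa₃ = 30 − (6·5 + 1·3) = 30 − 33 = -3.

-3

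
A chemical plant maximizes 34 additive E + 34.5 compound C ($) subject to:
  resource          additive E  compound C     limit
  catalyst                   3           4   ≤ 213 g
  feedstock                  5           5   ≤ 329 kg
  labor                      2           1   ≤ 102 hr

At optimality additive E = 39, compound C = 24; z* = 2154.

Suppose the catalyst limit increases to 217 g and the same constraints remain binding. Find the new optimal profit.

2182

Binding: catalyst and labor. Non-binding: feedstock (14 unused).
Since feedstock is not tight, its dual is 0.
The binding rows give the dual system: 3·y_catalyst + 2·y_labor = 34 and 4·y_catalyst + 1·y_labor = 34.5.
Solving: y_catalyst = 7, y_labor = 6.5.
Δz = y_catalyst·Δb = 7 × (4) = 28, so new z* = 2154 + 28 = 2182.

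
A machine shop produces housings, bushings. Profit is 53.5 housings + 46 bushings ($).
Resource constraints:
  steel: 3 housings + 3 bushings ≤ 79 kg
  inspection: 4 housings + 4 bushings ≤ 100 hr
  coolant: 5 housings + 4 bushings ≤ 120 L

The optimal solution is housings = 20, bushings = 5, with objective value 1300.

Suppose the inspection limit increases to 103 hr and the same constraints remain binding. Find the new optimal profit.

Check each constraint at x*: steel 75/79 (slack 4); inspection 100/100 (tight); coolant 120/120 (tight).
Since steel is not tight, its dual is 0.
The binding rows give the dual system: 4·y_inspection + 5·y_coolant = 53.5 and 4·y_inspection + 4·y_coolant = 46.
Solving: y_inspection = 4, y_coolant = 7.5.
Δz = y_inspection·Δb = 4 × (3) = 12, so new z* = 1300 + 12 = 1312.

1312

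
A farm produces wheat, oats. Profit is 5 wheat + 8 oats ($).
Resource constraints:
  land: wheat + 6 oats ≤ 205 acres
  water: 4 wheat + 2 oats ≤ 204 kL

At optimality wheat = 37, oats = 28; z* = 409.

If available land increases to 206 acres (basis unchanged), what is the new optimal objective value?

410

Both land and water are binding at x*.
From A_Bᵀ y = c: 1·y_land + 4·y_water = 5; 6·y_land + 2·y_water = 8.
Solving: y_land = 1, y_water = 1.
Δz = y_land·Δb = 1 × (1) = 1, so new z* = 409 + 1 = 410.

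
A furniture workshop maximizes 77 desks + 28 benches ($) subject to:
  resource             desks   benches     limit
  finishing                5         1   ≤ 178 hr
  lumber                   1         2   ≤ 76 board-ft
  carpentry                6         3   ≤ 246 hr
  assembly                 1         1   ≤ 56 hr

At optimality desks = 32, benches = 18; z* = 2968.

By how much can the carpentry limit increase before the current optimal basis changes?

8

Binding constraints: finishing, carpentry. The basis is B = [[5,1],[6,3]] with det 9.
Per unit increase in carpentry, x* moves by d = (-0.1111, 0.5556).
The basis stays optimal until lumber becomes binding; allowable increase = 8 hr.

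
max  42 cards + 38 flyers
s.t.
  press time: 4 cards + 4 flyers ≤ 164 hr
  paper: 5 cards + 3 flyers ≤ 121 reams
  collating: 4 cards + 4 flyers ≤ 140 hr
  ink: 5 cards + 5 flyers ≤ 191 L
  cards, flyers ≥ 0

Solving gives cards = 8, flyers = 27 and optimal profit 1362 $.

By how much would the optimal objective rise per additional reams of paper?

At the optimum: press time uses 140 of 164 (slack = 24); paper uses 121 of 121 (binding); collating uses 140 of 140 (binding); ink uses 175 of 191 (slack = 16).
Since press time, ink are not tight, their duals are 0.
Dual feasibility on the basic columns requires 5·y_paper + 4·y_collating = 42, 3·y_paper + 4·y_collating = 38.
This yields shadow prices y_paper = 2, y_collating = 8.
Shadow price of paper = 2.

2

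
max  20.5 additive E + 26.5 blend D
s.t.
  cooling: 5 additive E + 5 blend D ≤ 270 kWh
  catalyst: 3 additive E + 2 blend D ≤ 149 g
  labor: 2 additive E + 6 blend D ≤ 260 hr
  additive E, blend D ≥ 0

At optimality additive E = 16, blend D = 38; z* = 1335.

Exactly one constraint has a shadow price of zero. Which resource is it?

cooling: 270/270 (binding)
catalyst: 124/149 (slack 25)
labor: 260/260 (binding)
By complementary slackness, a constraint with positive slack has shadow price 0 → catalyst.

catalyst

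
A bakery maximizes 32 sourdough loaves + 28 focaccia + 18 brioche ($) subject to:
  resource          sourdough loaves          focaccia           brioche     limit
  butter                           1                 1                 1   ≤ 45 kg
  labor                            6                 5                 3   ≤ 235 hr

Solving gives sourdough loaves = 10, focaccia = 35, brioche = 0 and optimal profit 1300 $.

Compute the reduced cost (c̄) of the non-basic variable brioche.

-2

Check each constraint at x*: butter 45/45 (tight); labor 235/235 (tight).
From A_Bᵀ y = c: 1·y_butter + 6·y_labor = 32; 1·y_butter + 5·y_labor = 28.
This yields shadow prices y_butter = 8, y_labor = 4.
Reduced cost of brioche: c₃ − yᵀa₃ = 18 − (8·1 + 4·3) = 18 − 20 = -2.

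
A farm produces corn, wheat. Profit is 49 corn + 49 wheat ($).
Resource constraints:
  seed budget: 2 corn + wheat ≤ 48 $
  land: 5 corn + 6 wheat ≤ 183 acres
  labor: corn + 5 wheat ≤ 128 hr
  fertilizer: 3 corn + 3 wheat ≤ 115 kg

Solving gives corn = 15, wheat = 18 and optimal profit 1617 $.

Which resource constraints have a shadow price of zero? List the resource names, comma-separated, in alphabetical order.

fertilizer, labor

seed budget: 48/48 (binding)
land: 183/183 (binding)
labor: 105/128 (slack 23)
fertilizer: 99/115 (slack 16)
By complementary slackness, a constraint with positive slack has shadow price 0 → fertilizer, labor.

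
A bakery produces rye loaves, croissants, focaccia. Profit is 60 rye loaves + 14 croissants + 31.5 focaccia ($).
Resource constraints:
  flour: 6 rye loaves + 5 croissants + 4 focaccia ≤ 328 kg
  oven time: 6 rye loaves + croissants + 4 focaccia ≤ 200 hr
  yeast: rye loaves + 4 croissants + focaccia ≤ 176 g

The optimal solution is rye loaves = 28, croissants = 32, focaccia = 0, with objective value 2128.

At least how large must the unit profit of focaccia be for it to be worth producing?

40

Check each constraint at x*: flour 328/328 (tight); oven time 200/200 (tight); yeast 156/176 (slack 20).
Since yeast is not tight, its dual is 0.
Dual feasibility on the basic columns requires 6·y_flour + 6·y_oven time = 60, 5·y_flour + 1·y_oven time = 14.
This yields shadow prices y_flour = 1, y_oven time = 9.
focaccia enters the basis when its profit ≥ yᵀa₃ = 1·4 + 9·4 = 40.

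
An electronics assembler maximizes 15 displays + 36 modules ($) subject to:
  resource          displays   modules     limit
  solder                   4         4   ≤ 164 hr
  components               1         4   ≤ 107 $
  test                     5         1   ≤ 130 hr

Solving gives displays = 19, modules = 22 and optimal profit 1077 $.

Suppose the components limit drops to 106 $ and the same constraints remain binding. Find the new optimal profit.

1070

Check each constraint at x*: solder 164/164 (tight); components 107/107 (tight); test 117/130 (slack 13).
Slack constraints have shadow price 0 (complementary slackness).
From A_Bᵀ y = c: 4·y_solder + 1·y_components = 15; 4·y_solder + 4·y_components = 36.
This yields shadow prices y_solder = 2, y_components = 7.
Δz = y_components·Δb = 7 × (-1) = -7, so new z* = 1077 − 7 = 1070.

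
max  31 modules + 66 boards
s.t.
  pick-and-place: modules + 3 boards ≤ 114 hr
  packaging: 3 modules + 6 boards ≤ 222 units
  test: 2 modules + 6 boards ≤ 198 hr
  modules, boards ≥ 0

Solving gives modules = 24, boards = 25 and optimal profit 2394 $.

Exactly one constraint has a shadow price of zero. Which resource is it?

pick-and-place

pick-and-place: 99/114 (slack 15)
packaging: 222/222 (binding)
test: 198/198 (binding)
By complementary slackness, a constraint with positive slack has shadow price 0 → pick-and-place.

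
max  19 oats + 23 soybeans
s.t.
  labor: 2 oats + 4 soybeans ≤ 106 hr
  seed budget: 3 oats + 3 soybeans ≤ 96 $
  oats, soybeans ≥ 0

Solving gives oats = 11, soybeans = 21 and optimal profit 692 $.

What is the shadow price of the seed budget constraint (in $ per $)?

5

Check each constraint at x*: labor 106/106 (tight); seed budget 96/96 (tight).
The binding rows give the dual system: 2·y_labor + 3·y_seed budget = 19 and 4·y_labor + 3·y_seed budget = 23.
→ y_labor = 2 and y_seed budget = 5.
Shadow price of seed budget = 5.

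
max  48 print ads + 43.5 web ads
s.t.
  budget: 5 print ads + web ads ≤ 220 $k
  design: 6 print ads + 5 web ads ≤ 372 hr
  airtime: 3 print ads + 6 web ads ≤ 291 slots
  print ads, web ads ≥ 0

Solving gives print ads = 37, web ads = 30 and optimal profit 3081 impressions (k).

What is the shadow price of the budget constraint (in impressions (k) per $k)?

0

Binding: design and airtime. Non-binding: budget (5 unused).
Since budget is not tight, its dual is 0.
Dual feasibility on the basic columns requires 6·y_design + 3·y_airtime = 48, 5·y_design + 6·y_airtime = 43.5.
→ y_design = 7.5 and y_airtime = 1.
Shadow price of budget = 0.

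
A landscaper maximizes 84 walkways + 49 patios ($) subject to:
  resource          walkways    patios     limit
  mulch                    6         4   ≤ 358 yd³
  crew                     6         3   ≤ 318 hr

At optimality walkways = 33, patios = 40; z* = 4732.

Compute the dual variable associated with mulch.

7

At the optimum: mulch uses 358 of 358 (binding); crew uses 318 of 318 (binding).
From A_Bᵀ y = c: 6·y_mulch + 6·y_crew = 84; 4·y_mulch + 3·y_crew = 49.
This yields shadow prices y_mulch = 7, y_crew = 7.
Shadow price of mulch = 7.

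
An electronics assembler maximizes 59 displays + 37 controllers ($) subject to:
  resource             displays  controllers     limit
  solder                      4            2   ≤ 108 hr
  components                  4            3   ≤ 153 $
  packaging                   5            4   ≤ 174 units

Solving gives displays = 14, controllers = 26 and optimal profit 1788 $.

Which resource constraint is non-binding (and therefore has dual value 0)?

solder: 108/108 (binding)
components: 134/153 (slack 19)
packaging: 174/174 (binding)
By complementary slackness, a constraint with positive slack has shadow price 0 → components.

components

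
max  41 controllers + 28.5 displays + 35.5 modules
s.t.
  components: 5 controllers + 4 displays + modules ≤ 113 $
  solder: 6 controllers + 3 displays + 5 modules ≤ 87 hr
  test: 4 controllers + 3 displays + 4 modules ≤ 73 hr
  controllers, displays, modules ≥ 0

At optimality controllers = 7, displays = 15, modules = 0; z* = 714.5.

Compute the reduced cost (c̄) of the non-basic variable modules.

At the optimum: components uses 95 of 113 (slack = 18); solder uses 87 of 87 (binding); test uses 73 of 73 (binding).
By complementary slackness, y = 0 for the non-binding constraint.
The binding rows give the dual system: 6·y_solder + 4·y_test = 41 and 3·y_solder + 3·y_test = 28.5.
→ y_solder = 1.5 and y_test = 8.
Reduced cost of modules: c₃ − yᵀa₃ = 35.5 − (1.5·5 + 8·4) = 35.5 − 39.5 = -4.

-4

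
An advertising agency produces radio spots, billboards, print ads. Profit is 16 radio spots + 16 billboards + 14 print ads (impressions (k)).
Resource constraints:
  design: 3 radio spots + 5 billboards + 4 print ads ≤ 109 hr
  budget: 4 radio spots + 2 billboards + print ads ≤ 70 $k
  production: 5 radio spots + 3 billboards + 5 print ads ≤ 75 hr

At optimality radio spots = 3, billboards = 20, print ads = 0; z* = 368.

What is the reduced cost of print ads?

-4

Check each constraint at x*: design 109/109 (tight); budget 52/70 (slack 18); production 75/75 (tight).
By complementary slackness, y = 0 for the non-binding constraint.
From A_Bᵀ y = c: 3·y_design + 5·y_production = 16; 5·y_design + 3·y_production = 16.
→ y_design = 2 and y_production = 2.
Reduced cost of print ads: c₃ − yᵀa₃ = 14 − (2·4 + 2·5) = 14 − 18 = -4.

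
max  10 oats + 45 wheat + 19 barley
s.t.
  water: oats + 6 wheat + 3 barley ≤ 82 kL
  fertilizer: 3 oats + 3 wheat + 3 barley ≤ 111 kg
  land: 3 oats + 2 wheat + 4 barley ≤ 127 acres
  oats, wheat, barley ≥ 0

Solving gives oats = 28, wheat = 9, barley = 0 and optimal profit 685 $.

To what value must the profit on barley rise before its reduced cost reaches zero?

24

At the optimum: water uses 82 of 82 (binding); fertilizer uses 111 of 111 (binding); land uses 102 of 127 (slack = 25).
Slack constraints have shadow price 0 (complementary slackness).
The binding rows give the dual system: 1·y_water + 3·y_fertilizer = 10 and 6·y_water + 3·y_fertilizer = 45.
This yields shadow prices y_water = 7, y_fertilizer = 1.
barley enters the basis when its profit ≥ yᵀa₃ = 7·3 + 1·3 = 24.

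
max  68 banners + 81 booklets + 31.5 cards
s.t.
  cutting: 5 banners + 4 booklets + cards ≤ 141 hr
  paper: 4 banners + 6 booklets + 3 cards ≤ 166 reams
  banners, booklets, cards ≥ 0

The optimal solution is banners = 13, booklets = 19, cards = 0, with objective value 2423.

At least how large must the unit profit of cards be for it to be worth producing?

34.5

Check each constraint at x*: cutting 141/141 (tight); paper 166/166 (tight).
Dual feasibility on the basic columns requires 5·y_cutting + 4·y_paper = 68, 4·y_cutting + 6·y_paper = 81.
This yields shadow prices y_cutting = 6, y_paper = 9.5.
cards enters the basis when its profit ≥ yᵀa₃ = 6·1 + 9.5·3 = 34.5.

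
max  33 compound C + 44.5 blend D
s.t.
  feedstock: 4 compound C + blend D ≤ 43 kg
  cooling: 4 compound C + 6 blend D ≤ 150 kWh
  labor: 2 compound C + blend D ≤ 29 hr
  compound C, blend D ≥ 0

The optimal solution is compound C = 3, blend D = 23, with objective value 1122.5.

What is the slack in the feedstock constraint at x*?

feedstock used = 4·3 + 1·23 = 35; slack = 43 − 35 = 8.

8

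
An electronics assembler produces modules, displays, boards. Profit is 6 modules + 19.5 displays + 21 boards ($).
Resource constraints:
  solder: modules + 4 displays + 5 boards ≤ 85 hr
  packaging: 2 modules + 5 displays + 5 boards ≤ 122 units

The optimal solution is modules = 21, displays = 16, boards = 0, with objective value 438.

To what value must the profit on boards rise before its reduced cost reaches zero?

Both solder and packaging are binding at x*.
The binding rows give the dual system: 1·y_solder + 2·y_packaging = 6 and 4·y_solder + 5·y_packaging = 19.5.
This yields shadow prices y_solder = 3, y_packaging = 1.5.
boards enters the basis when its profit ≥ yᵀa₃ = 3·5 + 1.5·5 = 22.5.

22.5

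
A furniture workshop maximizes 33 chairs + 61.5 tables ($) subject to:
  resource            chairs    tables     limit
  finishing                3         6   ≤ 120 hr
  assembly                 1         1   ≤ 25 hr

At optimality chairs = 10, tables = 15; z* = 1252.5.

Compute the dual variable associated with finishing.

9.5

At the optimum: finishing uses 120 of 120 (binding); assembly uses 25 of 25 (binding).
Dual feasibility on the basic columns requires 3·y_finishing + 1·y_assembly = 33, 6·y_finishing + 1·y_assembly = 61.5.
Solving: y_finishing = 9.5, y_assembly = 4.5.
Shadow price of finishing = 9.5.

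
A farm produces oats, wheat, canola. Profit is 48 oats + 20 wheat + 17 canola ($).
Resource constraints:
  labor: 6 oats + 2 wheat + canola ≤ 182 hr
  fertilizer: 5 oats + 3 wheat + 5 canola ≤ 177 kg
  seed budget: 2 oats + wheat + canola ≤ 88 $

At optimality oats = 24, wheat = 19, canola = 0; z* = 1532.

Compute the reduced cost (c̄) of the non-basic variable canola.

At the optimum: labor uses 182 of 182 (binding); fertilizer uses 177 of 177 (binding); seed budget uses 67 of 88 (slack = 21).
By complementary slackness, y = 0 for the non-binding constraint.
Dual feasibility on the basic columns requires 6·y_labor + 5·y_fertilizer = 48, 2·y_labor + 3·y_fertilizer = 20.
→ y_labor = 5.5 and y_fertilizer = 3.
Reduced cost of canola: c₃ − yᵀa₃ = 17 − (5.5·1 + 3·5) = 17 − 20.5 = -3.5.

-3.5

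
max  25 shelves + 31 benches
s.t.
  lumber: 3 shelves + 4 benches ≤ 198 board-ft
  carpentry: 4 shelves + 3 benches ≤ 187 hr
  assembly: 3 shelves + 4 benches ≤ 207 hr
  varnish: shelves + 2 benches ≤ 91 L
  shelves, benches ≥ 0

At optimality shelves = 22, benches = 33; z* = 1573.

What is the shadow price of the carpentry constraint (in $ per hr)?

At the optimum: lumber uses 198 of 198 (binding); carpentry uses 187 of 187 (binding); assembly uses 198 of 207 (slack = 9); varnish uses 88 of 91 (slack = 3).
Slack constraints have shadow price 0 (complementary slackness).
The binding rows give the dual system: 3·y_lumber + 4·y_carpentry = 25 and 4·y_lumber + 3·y_carpentry = 31.
This yields shadow prices y_lumber = 7, y_carpentry = 1.
Shadow price of carpentry = 1.

1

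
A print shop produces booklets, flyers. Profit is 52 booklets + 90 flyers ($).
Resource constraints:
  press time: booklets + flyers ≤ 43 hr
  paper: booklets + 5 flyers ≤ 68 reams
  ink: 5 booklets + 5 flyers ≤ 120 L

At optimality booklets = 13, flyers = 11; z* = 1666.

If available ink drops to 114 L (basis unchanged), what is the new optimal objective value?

Binding: paper and ink. Non-binding: press time (19 unused).
Slack constraints have shadow price 0 (complementary slackness).
Dual feasibility on the basic columns requires 1·y_paper + 5·y_ink = 52, 5·y_paper + 5·y_ink = 90.
This yields shadow prices y_paper = 9.5, y_ink = 8.5.
Δz = y_ink·Δb = 8.5 × (-6) = -51, so new z* = 1666 − 51 = 1615.

1615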